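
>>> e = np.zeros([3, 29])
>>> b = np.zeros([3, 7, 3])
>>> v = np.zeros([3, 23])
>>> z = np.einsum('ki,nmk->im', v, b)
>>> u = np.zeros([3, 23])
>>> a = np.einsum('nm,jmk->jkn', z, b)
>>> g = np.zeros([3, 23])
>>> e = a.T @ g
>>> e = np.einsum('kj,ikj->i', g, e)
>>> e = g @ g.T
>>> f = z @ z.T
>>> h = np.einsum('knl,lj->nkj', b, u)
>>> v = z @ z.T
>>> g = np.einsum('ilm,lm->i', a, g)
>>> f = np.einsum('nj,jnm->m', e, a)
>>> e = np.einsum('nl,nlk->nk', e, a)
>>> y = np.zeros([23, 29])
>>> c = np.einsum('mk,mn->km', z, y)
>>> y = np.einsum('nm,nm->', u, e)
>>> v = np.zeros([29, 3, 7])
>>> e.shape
(3, 23)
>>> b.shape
(3, 7, 3)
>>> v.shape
(29, 3, 7)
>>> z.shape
(23, 7)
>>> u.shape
(3, 23)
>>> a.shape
(3, 3, 23)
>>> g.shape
(3,)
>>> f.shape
(23,)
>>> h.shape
(7, 3, 23)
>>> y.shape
()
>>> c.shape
(7, 23)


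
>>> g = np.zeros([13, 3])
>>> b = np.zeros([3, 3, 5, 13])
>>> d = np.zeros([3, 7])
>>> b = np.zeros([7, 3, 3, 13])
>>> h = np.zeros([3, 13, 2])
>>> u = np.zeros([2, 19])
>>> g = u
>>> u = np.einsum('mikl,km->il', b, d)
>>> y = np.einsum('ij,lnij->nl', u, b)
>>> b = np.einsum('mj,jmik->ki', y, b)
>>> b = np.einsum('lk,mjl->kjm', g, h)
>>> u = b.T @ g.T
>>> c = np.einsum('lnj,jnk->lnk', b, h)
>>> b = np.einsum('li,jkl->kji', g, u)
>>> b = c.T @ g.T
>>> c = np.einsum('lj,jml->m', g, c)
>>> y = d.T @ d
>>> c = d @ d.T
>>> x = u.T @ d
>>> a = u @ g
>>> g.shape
(2, 19)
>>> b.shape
(2, 13, 2)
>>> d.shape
(3, 7)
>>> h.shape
(3, 13, 2)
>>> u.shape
(3, 13, 2)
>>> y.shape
(7, 7)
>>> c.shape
(3, 3)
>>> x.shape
(2, 13, 7)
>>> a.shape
(3, 13, 19)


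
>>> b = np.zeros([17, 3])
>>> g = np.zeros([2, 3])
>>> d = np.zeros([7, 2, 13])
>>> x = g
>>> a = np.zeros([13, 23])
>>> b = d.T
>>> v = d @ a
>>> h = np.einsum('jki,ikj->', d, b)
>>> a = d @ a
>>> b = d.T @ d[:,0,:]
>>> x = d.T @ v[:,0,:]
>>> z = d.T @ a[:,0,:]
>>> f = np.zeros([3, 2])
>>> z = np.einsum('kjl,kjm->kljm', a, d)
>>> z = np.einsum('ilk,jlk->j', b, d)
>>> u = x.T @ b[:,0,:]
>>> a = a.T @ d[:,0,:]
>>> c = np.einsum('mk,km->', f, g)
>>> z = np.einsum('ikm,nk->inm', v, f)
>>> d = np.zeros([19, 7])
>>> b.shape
(13, 2, 13)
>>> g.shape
(2, 3)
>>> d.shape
(19, 7)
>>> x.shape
(13, 2, 23)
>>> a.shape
(23, 2, 13)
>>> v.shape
(7, 2, 23)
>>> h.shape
()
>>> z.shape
(7, 3, 23)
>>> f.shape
(3, 2)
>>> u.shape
(23, 2, 13)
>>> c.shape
()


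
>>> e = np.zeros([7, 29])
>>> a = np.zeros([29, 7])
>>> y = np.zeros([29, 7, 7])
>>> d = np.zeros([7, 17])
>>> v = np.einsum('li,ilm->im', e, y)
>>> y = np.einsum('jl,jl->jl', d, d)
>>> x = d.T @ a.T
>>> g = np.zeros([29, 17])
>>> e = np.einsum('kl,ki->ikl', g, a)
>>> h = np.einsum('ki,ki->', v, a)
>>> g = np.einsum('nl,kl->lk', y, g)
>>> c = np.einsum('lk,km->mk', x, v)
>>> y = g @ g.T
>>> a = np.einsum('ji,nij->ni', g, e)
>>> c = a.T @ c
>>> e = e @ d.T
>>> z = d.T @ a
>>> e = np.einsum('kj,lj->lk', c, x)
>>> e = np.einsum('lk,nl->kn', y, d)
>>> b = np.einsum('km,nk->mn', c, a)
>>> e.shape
(17, 7)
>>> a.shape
(7, 29)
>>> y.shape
(17, 17)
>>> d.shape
(7, 17)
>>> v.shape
(29, 7)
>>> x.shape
(17, 29)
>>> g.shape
(17, 29)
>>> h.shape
()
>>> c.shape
(29, 29)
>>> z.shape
(17, 29)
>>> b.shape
(29, 7)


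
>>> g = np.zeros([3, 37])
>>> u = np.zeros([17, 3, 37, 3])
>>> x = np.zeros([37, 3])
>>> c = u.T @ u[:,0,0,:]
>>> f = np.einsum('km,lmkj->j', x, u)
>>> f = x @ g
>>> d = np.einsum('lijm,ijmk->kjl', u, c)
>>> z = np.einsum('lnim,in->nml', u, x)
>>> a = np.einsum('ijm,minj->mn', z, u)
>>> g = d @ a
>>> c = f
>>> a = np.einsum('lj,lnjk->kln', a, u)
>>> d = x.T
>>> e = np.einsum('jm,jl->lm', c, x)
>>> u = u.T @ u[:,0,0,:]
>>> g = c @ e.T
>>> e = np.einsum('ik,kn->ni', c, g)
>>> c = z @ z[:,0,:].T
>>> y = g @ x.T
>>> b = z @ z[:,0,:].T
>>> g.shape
(37, 3)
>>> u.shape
(3, 37, 3, 3)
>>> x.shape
(37, 3)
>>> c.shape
(3, 3, 3)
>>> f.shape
(37, 37)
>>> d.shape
(3, 37)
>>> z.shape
(3, 3, 17)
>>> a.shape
(3, 17, 3)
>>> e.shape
(3, 37)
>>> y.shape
(37, 37)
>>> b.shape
(3, 3, 3)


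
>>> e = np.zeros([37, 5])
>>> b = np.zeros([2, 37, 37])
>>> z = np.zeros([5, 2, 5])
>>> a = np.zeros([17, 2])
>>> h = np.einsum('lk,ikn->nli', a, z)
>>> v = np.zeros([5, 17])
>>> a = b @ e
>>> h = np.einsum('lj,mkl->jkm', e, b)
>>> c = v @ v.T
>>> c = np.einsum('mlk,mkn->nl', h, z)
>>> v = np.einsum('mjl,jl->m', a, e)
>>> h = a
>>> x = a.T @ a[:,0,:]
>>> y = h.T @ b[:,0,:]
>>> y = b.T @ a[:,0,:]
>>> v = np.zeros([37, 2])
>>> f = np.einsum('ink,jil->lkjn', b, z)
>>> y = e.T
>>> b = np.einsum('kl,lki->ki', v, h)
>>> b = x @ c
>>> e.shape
(37, 5)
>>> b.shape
(5, 37, 37)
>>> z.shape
(5, 2, 5)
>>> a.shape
(2, 37, 5)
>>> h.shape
(2, 37, 5)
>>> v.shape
(37, 2)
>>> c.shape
(5, 37)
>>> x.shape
(5, 37, 5)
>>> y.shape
(5, 37)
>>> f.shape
(5, 37, 5, 37)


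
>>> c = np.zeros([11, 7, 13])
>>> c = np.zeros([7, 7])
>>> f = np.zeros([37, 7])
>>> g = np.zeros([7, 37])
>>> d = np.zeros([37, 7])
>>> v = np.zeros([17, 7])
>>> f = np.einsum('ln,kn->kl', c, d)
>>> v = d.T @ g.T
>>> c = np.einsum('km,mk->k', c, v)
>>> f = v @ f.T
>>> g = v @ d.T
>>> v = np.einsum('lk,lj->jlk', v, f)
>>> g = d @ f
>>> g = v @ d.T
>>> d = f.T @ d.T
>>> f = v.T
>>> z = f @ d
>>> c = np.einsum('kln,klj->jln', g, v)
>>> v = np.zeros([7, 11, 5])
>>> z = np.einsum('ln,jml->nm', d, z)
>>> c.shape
(7, 7, 37)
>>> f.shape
(7, 7, 37)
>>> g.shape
(37, 7, 37)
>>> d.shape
(37, 37)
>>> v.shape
(7, 11, 5)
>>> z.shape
(37, 7)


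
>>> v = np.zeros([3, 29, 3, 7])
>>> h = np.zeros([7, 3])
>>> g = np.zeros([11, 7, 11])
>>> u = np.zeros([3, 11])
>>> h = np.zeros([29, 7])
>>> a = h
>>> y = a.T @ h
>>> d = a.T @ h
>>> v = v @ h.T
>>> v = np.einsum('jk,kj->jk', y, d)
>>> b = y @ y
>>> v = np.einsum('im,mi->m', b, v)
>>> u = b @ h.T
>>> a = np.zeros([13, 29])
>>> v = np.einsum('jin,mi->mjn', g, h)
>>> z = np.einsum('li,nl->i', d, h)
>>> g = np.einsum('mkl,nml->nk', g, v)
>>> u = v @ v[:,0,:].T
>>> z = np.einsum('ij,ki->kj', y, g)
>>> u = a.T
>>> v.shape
(29, 11, 11)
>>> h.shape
(29, 7)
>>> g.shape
(29, 7)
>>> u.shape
(29, 13)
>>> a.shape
(13, 29)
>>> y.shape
(7, 7)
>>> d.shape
(7, 7)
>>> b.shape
(7, 7)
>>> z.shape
(29, 7)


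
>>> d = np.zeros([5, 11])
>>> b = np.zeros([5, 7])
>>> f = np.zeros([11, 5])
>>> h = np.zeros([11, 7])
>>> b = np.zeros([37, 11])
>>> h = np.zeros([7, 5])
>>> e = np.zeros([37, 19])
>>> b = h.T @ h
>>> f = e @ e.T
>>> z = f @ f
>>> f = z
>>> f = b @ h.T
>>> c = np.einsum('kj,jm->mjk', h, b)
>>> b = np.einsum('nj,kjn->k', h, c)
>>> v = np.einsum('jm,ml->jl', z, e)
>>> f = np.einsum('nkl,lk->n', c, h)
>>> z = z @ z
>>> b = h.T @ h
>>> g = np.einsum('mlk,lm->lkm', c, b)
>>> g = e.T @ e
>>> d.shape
(5, 11)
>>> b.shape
(5, 5)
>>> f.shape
(5,)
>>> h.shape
(7, 5)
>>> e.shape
(37, 19)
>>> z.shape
(37, 37)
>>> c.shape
(5, 5, 7)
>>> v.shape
(37, 19)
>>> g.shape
(19, 19)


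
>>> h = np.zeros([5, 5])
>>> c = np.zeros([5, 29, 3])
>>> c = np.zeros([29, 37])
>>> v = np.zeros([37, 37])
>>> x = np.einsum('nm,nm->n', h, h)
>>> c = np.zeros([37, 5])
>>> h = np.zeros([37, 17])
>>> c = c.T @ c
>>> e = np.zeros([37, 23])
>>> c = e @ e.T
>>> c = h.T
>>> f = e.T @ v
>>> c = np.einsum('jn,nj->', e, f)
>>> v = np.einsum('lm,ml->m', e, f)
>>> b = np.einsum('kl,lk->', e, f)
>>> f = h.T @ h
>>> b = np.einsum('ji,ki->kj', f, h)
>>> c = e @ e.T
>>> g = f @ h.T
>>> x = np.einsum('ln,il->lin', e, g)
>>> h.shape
(37, 17)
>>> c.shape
(37, 37)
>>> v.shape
(23,)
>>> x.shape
(37, 17, 23)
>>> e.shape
(37, 23)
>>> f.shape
(17, 17)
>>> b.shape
(37, 17)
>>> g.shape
(17, 37)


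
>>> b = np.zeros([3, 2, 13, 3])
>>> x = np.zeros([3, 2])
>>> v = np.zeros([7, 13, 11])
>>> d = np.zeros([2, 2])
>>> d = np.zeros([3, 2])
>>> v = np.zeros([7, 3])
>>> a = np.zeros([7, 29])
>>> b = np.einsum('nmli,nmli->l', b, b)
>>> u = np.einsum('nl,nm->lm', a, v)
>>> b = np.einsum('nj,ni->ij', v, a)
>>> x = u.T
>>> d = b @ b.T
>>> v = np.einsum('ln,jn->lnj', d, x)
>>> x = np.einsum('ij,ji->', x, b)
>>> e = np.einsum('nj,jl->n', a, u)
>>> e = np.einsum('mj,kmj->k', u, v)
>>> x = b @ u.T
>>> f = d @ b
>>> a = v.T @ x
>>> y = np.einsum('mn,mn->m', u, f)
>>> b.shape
(29, 3)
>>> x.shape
(29, 29)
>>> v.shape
(29, 29, 3)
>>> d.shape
(29, 29)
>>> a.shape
(3, 29, 29)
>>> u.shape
(29, 3)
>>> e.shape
(29,)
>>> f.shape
(29, 3)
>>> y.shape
(29,)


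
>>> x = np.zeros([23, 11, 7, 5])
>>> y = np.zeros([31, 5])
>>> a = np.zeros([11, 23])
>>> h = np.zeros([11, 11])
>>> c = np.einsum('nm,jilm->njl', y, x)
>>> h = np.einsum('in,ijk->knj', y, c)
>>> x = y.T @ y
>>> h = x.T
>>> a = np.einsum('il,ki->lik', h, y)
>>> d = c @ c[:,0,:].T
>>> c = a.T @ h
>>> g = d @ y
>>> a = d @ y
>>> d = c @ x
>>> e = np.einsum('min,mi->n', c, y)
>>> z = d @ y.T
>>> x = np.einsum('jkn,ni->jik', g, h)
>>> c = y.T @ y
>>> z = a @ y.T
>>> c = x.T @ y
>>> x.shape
(31, 5, 23)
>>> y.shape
(31, 5)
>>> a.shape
(31, 23, 5)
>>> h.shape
(5, 5)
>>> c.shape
(23, 5, 5)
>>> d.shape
(31, 5, 5)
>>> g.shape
(31, 23, 5)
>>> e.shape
(5,)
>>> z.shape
(31, 23, 31)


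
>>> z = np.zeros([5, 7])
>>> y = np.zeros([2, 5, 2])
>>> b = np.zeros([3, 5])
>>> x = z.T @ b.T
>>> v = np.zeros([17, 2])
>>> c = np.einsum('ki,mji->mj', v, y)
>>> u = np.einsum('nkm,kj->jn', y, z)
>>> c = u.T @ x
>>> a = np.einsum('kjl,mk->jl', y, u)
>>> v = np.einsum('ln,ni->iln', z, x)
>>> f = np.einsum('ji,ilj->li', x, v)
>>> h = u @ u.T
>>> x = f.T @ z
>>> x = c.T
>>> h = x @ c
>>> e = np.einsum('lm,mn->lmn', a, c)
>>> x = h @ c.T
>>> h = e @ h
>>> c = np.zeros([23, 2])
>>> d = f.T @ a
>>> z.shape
(5, 7)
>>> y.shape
(2, 5, 2)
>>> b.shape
(3, 5)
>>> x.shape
(3, 2)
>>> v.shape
(3, 5, 7)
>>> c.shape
(23, 2)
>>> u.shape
(7, 2)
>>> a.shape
(5, 2)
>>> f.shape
(5, 3)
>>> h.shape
(5, 2, 3)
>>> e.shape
(5, 2, 3)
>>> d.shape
(3, 2)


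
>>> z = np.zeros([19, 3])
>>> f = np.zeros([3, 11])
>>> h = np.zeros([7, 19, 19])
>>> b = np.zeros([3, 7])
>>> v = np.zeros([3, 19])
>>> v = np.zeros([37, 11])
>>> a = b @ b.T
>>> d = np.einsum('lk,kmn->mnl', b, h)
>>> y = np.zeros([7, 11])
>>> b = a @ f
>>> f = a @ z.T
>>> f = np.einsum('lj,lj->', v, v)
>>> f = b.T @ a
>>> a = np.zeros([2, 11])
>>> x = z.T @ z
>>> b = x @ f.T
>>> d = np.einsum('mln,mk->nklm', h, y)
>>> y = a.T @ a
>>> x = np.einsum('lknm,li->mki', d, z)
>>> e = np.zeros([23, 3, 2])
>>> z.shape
(19, 3)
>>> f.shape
(11, 3)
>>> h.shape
(7, 19, 19)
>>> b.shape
(3, 11)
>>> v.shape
(37, 11)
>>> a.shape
(2, 11)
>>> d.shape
(19, 11, 19, 7)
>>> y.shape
(11, 11)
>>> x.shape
(7, 11, 3)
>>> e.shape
(23, 3, 2)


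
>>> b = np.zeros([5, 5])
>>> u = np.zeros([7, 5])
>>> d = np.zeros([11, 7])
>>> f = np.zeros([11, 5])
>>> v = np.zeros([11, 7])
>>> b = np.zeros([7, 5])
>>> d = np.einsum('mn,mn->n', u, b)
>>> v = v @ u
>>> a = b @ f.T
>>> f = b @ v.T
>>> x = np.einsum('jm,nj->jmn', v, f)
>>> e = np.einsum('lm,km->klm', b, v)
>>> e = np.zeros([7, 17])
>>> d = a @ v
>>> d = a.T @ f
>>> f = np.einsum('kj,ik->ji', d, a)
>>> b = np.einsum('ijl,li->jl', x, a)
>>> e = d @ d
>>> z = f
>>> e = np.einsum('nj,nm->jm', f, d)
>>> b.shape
(5, 7)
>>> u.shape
(7, 5)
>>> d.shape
(11, 11)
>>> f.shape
(11, 7)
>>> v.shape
(11, 5)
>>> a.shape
(7, 11)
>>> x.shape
(11, 5, 7)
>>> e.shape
(7, 11)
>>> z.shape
(11, 7)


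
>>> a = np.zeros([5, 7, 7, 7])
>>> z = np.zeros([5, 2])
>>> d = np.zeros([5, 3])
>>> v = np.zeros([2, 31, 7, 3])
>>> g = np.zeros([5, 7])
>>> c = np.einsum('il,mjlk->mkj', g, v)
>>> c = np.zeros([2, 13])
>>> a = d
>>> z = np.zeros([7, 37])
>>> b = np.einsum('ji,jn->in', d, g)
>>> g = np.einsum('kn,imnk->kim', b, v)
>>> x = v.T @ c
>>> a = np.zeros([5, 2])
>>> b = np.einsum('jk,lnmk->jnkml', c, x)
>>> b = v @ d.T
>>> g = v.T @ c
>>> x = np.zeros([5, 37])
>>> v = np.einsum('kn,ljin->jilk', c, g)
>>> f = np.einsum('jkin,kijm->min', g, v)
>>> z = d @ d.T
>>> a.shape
(5, 2)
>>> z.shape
(5, 5)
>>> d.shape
(5, 3)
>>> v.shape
(7, 31, 3, 2)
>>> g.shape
(3, 7, 31, 13)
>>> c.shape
(2, 13)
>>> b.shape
(2, 31, 7, 5)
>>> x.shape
(5, 37)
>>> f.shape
(2, 31, 13)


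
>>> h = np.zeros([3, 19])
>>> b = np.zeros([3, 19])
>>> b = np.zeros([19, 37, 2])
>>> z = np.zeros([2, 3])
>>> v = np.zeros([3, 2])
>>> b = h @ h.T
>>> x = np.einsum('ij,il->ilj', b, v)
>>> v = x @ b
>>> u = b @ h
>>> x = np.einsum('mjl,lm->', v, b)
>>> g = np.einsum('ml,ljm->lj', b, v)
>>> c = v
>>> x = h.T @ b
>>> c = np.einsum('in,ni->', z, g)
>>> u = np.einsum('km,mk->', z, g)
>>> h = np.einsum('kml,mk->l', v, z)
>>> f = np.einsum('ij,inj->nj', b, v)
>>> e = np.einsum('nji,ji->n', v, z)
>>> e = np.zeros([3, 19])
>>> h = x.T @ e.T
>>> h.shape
(3, 3)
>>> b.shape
(3, 3)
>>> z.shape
(2, 3)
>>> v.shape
(3, 2, 3)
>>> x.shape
(19, 3)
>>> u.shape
()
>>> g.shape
(3, 2)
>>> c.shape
()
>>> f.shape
(2, 3)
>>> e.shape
(3, 19)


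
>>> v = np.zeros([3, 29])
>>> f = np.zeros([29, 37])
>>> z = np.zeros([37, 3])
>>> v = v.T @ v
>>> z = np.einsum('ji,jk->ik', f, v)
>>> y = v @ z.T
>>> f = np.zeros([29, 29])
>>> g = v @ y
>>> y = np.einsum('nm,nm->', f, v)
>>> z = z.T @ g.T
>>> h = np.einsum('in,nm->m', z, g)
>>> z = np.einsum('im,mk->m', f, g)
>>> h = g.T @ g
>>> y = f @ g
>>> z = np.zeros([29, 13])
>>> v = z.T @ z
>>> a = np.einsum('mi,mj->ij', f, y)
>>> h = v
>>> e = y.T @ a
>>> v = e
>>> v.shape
(37, 37)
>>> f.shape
(29, 29)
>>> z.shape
(29, 13)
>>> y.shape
(29, 37)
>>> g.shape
(29, 37)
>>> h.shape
(13, 13)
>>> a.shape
(29, 37)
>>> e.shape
(37, 37)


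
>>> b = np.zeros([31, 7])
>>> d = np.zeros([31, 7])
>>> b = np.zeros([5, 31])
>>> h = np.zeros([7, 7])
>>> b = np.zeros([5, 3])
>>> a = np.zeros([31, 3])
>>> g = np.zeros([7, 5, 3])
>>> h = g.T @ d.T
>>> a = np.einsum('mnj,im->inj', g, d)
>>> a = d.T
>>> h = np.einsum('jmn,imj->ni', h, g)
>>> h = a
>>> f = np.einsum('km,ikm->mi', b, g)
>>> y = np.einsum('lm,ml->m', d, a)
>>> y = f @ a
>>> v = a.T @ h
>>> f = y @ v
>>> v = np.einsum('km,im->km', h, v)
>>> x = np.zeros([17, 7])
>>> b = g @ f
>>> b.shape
(7, 5, 31)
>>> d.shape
(31, 7)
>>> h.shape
(7, 31)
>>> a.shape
(7, 31)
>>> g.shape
(7, 5, 3)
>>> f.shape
(3, 31)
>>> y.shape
(3, 31)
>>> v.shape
(7, 31)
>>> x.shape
(17, 7)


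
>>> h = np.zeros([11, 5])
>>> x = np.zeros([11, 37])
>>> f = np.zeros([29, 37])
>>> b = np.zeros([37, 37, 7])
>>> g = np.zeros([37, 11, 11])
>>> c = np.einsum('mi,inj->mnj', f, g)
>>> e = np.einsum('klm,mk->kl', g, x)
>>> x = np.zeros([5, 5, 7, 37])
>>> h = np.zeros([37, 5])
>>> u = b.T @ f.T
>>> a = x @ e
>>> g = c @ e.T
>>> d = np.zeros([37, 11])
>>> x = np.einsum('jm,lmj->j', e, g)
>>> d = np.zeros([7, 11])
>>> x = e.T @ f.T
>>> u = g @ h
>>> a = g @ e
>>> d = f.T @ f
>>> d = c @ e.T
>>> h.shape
(37, 5)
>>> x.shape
(11, 29)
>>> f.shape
(29, 37)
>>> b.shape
(37, 37, 7)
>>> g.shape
(29, 11, 37)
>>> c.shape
(29, 11, 11)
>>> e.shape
(37, 11)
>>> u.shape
(29, 11, 5)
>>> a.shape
(29, 11, 11)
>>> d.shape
(29, 11, 37)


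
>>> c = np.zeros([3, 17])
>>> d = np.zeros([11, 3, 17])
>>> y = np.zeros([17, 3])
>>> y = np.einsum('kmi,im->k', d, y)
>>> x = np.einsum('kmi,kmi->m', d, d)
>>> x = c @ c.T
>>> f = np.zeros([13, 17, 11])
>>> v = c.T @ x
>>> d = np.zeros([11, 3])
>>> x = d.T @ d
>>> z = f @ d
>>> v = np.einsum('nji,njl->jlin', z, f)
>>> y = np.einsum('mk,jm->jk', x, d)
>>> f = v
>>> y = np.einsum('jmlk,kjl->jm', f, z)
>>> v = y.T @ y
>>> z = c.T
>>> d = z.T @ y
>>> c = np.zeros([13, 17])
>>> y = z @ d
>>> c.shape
(13, 17)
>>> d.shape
(3, 11)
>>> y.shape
(17, 11)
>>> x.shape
(3, 3)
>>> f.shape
(17, 11, 3, 13)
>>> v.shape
(11, 11)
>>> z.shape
(17, 3)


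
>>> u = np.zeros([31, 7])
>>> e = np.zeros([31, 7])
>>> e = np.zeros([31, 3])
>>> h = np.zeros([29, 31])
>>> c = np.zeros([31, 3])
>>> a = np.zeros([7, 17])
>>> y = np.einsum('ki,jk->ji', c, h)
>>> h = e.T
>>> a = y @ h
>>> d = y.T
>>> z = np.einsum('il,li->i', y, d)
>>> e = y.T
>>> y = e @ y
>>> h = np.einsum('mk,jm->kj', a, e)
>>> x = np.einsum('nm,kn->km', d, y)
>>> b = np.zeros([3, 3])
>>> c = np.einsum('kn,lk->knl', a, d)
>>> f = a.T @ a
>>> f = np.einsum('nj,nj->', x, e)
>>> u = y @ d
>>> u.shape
(3, 29)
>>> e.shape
(3, 29)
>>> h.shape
(31, 3)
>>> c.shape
(29, 31, 3)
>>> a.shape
(29, 31)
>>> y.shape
(3, 3)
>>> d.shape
(3, 29)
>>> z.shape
(29,)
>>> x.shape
(3, 29)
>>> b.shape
(3, 3)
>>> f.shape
()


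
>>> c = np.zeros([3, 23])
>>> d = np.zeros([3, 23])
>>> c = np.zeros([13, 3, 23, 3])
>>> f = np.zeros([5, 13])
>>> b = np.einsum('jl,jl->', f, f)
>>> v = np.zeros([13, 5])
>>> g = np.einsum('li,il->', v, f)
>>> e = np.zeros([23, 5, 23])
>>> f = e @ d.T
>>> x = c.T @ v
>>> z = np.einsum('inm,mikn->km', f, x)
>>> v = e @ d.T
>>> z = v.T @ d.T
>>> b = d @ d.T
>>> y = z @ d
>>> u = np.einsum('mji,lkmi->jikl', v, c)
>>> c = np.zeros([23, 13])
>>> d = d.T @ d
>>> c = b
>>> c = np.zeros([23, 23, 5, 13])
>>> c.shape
(23, 23, 5, 13)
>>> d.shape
(23, 23)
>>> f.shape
(23, 5, 3)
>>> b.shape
(3, 3)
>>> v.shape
(23, 5, 3)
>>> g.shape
()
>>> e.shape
(23, 5, 23)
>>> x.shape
(3, 23, 3, 5)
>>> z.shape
(3, 5, 3)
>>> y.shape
(3, 5, 23)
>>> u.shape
(5, 3, 3, 13)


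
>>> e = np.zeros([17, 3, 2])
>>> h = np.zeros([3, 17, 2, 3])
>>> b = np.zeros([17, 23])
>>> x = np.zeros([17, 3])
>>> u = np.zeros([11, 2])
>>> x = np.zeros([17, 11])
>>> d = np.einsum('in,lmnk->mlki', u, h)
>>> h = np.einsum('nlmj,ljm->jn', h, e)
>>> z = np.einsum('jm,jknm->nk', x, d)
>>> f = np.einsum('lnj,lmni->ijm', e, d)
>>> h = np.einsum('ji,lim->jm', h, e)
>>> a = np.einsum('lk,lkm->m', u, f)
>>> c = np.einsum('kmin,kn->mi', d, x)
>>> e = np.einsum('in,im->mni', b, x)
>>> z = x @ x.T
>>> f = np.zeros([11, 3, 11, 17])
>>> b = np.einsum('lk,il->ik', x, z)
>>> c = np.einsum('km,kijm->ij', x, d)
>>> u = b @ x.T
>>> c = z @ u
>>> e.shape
(11, 23, 17)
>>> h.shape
(3, 2)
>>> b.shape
(17, 11)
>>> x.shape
(17, 11)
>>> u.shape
(17, 17)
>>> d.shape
(17, 3, 3, 11)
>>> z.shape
(17, 17)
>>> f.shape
(11, 3, 11, 17)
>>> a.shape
(3,)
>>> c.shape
(17, 17)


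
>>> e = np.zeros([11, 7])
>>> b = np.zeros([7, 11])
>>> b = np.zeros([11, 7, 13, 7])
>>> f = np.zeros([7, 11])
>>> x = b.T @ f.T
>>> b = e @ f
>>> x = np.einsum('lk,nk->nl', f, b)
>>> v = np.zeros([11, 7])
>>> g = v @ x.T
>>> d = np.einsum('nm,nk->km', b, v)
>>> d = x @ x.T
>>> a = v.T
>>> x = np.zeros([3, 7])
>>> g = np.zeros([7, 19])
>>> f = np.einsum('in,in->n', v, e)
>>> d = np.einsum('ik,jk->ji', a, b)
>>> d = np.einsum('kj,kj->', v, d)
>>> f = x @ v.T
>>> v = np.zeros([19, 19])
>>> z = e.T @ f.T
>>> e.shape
(11, 7)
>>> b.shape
(11, 11)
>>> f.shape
(3, 11)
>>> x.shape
(3, 7)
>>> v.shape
(19, 19)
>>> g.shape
(7, 19)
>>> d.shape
()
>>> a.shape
(7, 11)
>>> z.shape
(7, 3)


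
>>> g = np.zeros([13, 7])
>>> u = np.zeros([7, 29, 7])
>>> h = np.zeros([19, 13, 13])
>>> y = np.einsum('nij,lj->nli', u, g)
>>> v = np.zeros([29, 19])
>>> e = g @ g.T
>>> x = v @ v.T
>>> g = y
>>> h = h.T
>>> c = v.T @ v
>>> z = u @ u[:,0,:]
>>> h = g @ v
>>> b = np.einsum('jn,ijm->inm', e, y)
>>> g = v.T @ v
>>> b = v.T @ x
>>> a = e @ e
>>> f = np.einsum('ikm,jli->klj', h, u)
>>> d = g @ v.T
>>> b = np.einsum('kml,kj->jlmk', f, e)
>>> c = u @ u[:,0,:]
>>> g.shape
(19, 19)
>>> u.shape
(7, 29, 7)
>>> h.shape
(7, 13, 19)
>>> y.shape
(7, 13, 29)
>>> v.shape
(29, 19)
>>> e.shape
(13, 13)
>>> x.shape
(29, 29)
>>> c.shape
(7, 29, 7)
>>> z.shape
(7, 29, 7)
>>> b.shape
(13, 7, 29, 13)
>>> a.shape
(13, 13)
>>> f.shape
(13, 29, 7)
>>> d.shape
(19, 29)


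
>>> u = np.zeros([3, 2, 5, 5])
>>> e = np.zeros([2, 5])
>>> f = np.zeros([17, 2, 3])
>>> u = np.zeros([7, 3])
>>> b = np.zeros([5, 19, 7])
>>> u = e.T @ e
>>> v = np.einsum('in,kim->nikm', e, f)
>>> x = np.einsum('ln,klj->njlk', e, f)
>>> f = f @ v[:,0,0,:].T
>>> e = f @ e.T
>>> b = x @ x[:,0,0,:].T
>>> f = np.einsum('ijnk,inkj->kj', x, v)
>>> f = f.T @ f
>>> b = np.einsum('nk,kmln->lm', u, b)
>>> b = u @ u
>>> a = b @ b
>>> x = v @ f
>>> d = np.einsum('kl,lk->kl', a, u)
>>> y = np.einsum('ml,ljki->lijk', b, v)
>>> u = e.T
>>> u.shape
(2, 2, 17)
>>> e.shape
(17, 2, 2)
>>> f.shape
(3, 3)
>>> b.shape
(5, 5)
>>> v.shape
(5, 2, 17, 3)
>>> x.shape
(5, 2, 17, 3)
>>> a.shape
(5, 5)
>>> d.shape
(5, 5)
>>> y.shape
(5, 3, 2, 17)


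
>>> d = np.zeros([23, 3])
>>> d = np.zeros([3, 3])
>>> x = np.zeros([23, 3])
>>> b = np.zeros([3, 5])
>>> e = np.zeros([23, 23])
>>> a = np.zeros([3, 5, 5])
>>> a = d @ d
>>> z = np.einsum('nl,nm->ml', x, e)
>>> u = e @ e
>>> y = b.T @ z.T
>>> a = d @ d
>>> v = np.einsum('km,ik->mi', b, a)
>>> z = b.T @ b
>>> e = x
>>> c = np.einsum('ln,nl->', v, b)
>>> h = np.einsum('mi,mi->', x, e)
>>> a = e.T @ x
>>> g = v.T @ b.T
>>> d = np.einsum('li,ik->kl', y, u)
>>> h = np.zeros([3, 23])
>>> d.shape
(23, 5)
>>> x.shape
(23, 3)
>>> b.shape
(3, 5)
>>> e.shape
(23, 3)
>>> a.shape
(3, 3)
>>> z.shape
(5, 5)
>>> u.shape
(23, 23)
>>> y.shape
(5, 23)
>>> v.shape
(5, 3)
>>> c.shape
()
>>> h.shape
(3, 23)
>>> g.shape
(3, 3)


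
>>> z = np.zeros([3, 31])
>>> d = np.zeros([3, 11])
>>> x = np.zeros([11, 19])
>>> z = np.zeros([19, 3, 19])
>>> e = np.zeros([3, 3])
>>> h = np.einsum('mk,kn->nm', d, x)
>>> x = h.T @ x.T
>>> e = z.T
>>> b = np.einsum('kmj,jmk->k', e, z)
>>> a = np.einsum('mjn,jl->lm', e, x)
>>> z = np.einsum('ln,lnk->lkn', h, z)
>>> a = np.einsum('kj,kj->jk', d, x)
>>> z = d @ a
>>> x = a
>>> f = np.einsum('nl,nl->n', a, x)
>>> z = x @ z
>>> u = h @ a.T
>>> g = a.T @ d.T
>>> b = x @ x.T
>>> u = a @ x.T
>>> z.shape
(11, 3)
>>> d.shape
(3, 11)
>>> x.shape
(11, 3)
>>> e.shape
(19, 3, 19)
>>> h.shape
(19, 3)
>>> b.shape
(11, 11)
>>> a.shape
(11, 3)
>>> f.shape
(11,)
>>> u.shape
(11, 11)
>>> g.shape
(3, 3)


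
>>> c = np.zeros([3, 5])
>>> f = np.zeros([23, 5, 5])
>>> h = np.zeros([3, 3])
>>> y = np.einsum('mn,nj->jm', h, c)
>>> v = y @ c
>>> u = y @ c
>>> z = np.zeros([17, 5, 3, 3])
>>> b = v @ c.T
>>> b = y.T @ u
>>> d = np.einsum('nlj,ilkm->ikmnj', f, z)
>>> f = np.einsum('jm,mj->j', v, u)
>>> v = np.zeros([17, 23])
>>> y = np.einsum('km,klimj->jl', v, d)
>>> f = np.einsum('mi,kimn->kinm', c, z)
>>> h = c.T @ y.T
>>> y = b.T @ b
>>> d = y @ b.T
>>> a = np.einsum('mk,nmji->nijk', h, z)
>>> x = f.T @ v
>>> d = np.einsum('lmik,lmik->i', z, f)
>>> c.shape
(3, 5)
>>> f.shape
(17, 5, 3, 3)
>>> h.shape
(5, 5)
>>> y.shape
(5, 5)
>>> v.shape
(17, 23)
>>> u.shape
(5, 5)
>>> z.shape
(17, 5, 3, 3)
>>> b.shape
(3, 5)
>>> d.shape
(3,)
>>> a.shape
(17, 3, 3, 5)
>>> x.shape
(3, 3, 5, 23)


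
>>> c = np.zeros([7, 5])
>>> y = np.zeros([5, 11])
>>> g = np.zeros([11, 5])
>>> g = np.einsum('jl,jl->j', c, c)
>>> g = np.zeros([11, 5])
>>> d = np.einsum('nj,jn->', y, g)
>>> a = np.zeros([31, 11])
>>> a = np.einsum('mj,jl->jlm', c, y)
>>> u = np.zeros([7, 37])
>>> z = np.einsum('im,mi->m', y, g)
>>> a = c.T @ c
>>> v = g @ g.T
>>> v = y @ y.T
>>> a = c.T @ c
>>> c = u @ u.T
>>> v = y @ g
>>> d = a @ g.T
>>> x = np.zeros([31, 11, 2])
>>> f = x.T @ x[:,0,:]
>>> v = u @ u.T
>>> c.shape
(7, 7)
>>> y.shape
(5, 11)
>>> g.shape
(11, 5)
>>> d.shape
(5, 11)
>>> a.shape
(5, 5)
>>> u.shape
(7, 37)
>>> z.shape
(11,)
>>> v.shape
(7, 7)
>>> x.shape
(31, 11, 2)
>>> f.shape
(2, 11, 2)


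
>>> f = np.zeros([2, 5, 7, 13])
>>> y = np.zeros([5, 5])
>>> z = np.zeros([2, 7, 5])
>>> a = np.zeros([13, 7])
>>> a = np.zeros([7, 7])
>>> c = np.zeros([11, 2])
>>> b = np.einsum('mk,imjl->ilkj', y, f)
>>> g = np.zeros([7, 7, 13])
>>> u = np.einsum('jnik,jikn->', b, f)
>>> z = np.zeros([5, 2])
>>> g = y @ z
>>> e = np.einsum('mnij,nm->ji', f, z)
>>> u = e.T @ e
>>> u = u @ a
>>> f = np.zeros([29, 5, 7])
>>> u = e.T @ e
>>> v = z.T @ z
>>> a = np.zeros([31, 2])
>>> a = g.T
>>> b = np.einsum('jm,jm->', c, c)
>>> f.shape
(29, 5, 7)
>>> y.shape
(5, 5)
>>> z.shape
(5, 2)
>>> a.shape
(2, 5)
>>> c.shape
(11, 2)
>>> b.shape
()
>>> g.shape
(5, 2)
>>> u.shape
(7, 7)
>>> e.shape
(13, 7)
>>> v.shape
(2, 2)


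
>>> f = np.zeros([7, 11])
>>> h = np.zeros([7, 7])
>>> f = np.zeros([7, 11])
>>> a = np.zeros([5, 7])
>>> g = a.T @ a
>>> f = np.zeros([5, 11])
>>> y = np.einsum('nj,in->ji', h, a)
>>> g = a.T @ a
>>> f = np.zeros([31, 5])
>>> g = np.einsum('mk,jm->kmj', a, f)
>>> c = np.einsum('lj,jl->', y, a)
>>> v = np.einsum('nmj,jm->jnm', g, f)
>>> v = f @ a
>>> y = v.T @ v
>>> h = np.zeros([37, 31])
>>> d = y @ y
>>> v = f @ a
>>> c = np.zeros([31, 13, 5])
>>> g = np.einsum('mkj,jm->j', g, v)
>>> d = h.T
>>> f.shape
(31, 5)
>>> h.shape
(37, 31)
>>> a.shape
(5, 7)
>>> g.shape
(31,)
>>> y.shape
(7, 7)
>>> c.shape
(31, 13, 5)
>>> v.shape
(31, 7)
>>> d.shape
(31, 37)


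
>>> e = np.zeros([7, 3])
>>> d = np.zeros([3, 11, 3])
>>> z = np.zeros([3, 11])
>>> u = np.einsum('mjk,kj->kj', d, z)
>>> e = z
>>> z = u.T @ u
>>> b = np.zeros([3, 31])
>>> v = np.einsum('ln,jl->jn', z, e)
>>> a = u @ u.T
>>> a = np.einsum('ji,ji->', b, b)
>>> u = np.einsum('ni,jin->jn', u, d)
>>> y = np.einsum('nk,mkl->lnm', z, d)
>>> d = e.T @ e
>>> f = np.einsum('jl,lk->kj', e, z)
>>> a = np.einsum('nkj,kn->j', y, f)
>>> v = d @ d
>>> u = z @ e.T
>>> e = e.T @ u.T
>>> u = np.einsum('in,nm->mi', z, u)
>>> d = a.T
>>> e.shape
(11, 11)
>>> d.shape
(3,)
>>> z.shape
(11, 11)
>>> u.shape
(3, 11)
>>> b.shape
(3, 31)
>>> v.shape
(11, 11)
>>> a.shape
(3,)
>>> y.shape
(3, 11, 3)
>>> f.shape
(11, 3)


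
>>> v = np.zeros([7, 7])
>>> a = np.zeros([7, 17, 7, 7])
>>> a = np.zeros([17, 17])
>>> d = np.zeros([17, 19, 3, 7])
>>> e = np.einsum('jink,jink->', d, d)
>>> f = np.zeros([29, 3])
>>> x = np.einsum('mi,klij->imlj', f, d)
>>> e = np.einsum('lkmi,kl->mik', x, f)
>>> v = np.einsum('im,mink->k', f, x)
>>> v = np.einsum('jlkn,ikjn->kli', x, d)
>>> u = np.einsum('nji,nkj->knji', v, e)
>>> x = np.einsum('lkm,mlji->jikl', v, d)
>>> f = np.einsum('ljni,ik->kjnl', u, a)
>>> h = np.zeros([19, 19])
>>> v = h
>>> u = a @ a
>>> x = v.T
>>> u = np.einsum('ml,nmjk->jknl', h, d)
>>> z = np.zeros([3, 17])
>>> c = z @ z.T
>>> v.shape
(19, 19)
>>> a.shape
(17, 17)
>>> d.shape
(17, 19, 3, 7)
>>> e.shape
(19, 7, 29)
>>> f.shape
(17, 19, 29, 7)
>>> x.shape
(19, 19)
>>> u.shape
(3, 7, 17, 19)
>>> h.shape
(19, 19)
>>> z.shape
(3, 17)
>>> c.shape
(3, 3)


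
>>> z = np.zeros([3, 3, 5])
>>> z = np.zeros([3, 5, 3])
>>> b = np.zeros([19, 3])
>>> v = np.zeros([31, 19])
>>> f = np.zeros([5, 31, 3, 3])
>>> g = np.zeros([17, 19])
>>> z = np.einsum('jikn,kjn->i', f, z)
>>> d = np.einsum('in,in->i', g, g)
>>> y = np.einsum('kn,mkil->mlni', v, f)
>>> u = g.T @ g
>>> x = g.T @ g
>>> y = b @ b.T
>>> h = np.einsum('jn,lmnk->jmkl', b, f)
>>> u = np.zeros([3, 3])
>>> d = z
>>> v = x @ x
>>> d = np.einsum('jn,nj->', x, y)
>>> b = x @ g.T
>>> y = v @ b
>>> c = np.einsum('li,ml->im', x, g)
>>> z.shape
(31,)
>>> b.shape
(19, 17)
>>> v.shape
(19, 19)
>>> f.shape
(5, 31, 3, 3)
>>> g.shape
(17, 19)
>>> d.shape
()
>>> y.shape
(19, 17)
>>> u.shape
(3, 3)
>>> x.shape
(19, 19)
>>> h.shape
(19, 31, 3, 5)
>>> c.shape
(19, 17)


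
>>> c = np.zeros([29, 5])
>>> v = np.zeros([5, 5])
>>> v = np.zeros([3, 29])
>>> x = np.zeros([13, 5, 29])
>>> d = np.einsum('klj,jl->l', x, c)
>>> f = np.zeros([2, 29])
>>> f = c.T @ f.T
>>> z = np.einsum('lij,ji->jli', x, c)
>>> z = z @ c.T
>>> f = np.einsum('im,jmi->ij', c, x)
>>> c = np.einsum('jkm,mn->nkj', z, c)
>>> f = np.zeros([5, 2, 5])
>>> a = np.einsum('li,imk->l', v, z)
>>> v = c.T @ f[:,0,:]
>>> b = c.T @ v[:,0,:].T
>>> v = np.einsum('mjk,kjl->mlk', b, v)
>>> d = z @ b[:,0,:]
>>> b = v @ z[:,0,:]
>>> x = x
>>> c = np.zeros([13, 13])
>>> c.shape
(13, 13)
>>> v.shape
(29, 5, 29)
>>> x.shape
(13, 5, 29)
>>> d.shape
(29, 13, 29)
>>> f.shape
(5, 2, 5)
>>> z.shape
(29, 13, 29)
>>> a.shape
(3,)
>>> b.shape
(29, 5, 29)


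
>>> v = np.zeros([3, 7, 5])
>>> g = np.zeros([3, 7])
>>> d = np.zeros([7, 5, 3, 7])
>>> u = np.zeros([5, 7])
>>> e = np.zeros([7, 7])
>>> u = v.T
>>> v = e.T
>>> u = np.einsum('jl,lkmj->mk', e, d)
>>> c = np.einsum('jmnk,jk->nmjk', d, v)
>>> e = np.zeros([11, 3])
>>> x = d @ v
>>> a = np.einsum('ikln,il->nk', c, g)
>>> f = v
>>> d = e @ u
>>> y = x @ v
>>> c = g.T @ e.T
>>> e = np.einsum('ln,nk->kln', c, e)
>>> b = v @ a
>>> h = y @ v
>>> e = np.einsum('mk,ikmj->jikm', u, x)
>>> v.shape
(7, 7)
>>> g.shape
(3, 7)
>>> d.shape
(11, 5)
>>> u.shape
(3, 5)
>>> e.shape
(7, 7, 5, 3)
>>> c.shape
(7, 11)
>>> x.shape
(7, 5, 3, 7)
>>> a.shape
(7, 5)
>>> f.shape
(7, 7)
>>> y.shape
(7, 5, 3, 7)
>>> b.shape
(7, 5)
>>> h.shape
(7, 5, 3, 7)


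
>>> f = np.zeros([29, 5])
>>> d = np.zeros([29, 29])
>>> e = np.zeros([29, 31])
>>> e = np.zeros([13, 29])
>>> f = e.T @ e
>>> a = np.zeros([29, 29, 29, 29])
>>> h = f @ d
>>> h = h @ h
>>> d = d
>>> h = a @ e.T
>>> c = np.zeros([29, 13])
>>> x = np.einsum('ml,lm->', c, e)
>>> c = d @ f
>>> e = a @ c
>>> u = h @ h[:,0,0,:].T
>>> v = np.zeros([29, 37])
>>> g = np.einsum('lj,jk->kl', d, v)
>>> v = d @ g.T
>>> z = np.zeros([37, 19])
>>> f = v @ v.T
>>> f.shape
(29, 29)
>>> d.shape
(29, 29)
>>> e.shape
(29, 29, 29, 29)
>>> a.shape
(29, 29, 29, 29)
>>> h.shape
(29, 29, 29, 13)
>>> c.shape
(29, 29)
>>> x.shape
()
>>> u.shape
(29, 29, 29, 29)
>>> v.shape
(29, 37)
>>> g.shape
(37, 29)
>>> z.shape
(37, 19)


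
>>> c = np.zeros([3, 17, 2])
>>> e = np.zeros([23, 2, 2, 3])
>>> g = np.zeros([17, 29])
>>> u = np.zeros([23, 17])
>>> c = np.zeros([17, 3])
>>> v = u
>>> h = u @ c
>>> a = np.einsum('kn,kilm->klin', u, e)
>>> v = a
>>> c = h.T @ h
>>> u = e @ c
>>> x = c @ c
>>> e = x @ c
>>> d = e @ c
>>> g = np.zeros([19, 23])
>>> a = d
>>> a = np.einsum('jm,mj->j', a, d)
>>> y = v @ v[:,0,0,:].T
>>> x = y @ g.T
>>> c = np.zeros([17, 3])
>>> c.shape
(17, 3)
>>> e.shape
(3, 3)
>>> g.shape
(19, 23)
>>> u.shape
(23, 2, 2, 3)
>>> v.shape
(23, 2, 2, 17)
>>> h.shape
(23, 3)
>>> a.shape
(3,)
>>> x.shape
(23, 2, 2, 19)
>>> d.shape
(3, 3)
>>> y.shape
(23, 2, 2, 23)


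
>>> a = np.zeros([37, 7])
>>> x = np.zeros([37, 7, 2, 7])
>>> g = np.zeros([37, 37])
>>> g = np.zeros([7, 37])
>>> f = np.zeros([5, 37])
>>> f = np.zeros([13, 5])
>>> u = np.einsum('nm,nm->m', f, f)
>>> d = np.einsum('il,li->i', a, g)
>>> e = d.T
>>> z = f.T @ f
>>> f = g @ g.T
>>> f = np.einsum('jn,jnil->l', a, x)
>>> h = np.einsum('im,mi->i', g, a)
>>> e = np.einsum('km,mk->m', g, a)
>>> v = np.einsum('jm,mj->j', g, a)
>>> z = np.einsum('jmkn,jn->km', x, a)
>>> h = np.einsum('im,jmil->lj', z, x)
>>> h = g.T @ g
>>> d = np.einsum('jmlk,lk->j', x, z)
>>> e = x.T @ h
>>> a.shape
(37, 7)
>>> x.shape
(37, 7, 2, 7)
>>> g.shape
(7, 37)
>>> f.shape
(7,)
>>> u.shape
(5,)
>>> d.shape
(37,)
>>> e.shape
(7, 2, 7, 37)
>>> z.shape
(2, 7)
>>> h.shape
(37, 37)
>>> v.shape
(7,)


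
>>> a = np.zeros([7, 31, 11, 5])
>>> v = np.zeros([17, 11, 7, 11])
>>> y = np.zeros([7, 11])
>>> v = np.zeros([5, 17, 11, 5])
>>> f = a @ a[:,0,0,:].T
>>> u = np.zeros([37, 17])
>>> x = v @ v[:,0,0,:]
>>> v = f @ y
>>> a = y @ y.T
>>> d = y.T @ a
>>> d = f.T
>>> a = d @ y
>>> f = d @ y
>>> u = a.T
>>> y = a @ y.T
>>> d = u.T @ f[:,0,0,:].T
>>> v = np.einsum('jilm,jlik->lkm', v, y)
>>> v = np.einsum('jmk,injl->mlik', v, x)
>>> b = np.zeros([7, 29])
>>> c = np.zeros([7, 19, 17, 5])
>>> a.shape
(7, 11, 31, 11)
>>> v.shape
(7, 5, 5, 11)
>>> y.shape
(7, 11, 31, 7)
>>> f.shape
(7, 11, 31, 11)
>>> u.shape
(11, 31, 11, 7)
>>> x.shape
(5, 17, 11, 5)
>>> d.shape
(7, 11, 31, 7)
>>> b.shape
(7, 29)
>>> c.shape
(7, 19, 17, 5)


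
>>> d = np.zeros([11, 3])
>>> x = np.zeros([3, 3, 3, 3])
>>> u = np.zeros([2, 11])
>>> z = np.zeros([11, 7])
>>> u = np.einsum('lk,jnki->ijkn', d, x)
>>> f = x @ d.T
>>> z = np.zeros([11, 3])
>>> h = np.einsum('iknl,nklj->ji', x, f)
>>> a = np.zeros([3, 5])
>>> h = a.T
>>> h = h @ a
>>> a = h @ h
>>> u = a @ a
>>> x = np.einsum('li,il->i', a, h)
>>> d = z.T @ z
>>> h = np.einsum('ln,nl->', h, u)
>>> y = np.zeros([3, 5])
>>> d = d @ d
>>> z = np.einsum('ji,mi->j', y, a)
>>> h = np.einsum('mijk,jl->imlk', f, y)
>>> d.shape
(3, 3)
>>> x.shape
(5,)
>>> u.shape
(5, 5)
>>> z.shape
(3,)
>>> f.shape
(3, 3, 3, 11)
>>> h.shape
(3, 3, 5, 11)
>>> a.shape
(5, 5)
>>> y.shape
(3, 5)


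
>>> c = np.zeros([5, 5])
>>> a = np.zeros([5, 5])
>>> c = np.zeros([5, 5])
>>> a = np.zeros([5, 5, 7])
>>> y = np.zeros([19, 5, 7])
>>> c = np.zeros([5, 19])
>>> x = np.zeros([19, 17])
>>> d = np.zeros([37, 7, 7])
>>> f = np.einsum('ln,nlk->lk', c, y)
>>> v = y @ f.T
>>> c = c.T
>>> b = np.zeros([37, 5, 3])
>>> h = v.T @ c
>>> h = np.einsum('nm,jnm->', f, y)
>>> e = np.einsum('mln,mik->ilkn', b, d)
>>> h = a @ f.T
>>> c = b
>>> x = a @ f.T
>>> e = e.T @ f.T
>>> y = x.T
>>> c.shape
(37, 5, 3)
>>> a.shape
(5, 5, 7)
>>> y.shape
(5, 5, 5)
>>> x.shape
(5, 5, 5)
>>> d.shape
(37, 7, 7)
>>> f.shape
(5, 7)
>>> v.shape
(19, 5, 5)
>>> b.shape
(37, 5, 3)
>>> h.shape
(5, 5, 5)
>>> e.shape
(3, 7, 5, 5)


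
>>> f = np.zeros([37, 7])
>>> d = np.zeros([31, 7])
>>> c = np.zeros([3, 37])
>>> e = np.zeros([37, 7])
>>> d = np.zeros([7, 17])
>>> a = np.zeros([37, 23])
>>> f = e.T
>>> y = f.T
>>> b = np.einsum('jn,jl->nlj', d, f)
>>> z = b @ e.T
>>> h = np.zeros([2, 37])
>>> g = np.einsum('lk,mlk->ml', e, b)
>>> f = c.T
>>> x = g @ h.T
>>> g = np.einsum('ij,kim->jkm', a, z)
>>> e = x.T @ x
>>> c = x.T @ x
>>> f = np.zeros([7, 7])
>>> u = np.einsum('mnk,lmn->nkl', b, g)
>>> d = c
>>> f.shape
(7, 7)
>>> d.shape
(2, 2)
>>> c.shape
(2, 2)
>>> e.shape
(2, 2)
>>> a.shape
(37, 23)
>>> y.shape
(37, 7)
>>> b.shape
(17, 37, 7)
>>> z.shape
(17, 37, 37)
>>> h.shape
(2, 37)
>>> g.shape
(23, 17, 37)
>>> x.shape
(17, 2)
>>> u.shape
(37, 7, 23)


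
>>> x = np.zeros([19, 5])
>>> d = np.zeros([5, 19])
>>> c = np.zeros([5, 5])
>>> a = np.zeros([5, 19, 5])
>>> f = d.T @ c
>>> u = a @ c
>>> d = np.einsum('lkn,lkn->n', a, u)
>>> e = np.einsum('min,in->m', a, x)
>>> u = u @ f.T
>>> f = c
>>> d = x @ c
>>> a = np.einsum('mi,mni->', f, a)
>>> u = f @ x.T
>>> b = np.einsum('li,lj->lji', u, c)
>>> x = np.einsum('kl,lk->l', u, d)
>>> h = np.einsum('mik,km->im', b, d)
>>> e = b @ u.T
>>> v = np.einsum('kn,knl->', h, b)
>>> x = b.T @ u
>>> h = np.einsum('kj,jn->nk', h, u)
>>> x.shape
(19, 5, 19)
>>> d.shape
(19, 5)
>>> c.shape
(5, 5)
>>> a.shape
()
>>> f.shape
(5, 5)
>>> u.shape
(5, 19)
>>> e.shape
(5, 5, 5)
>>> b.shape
(5, 5, 19)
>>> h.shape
(19, 5)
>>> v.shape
()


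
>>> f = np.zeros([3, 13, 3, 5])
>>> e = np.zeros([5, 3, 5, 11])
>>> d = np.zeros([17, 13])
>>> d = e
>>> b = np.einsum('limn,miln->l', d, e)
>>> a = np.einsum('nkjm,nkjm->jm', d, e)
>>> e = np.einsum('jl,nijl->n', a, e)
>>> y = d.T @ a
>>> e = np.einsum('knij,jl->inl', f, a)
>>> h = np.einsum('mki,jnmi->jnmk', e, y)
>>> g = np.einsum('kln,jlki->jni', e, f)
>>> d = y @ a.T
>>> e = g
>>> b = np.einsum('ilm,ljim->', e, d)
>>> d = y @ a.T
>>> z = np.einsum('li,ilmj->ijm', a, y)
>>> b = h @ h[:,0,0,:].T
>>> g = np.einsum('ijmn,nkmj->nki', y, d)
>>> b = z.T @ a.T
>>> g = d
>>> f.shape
(3, 13, 3, 5)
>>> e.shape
(3, 11, 5)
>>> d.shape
(11, 5, 3, 5)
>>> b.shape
(3, 11, 5)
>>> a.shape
(5, 11)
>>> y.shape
(11, 5, 3, 11)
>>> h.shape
(11, 5, 3, 13)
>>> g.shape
(11, 5, 3, 5)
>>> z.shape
(11, 11, 3)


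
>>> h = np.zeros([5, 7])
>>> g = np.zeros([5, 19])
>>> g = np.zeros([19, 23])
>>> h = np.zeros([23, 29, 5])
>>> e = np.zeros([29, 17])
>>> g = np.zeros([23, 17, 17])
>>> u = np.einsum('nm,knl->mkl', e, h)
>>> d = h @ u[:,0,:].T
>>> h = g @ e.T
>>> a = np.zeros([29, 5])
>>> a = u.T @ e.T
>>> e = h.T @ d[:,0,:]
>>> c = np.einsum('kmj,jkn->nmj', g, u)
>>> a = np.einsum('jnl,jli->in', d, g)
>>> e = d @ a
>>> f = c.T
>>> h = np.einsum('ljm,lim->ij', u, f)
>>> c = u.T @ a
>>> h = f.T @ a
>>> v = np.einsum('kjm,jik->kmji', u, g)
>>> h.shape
(5, 17, 29)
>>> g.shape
(23, 17, 17)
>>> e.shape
(23, 29, 29)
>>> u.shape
(17, 23, 5)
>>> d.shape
(23, 29, 17)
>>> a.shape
(17, 29)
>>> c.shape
(5, 23, 29)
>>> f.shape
(17, 17, 5)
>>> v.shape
(17, 5, 23, 17)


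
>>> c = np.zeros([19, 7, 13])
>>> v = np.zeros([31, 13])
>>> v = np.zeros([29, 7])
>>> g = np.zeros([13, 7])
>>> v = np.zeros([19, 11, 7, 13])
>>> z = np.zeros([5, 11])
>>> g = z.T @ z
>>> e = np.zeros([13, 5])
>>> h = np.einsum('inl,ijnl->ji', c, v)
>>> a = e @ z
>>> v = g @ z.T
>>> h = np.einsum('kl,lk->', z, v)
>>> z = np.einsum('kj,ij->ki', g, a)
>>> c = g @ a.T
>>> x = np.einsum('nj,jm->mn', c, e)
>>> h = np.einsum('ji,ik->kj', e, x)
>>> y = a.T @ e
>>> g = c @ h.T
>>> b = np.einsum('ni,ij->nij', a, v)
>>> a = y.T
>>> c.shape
(11, 13)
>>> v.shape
(11, 5)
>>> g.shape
(11, 11)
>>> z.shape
(11, 13)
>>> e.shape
(13, 5)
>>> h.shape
(11, 13)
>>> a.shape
(5, 11)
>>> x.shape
(5, 11)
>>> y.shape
(11, 5)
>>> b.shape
(13, 11, 5)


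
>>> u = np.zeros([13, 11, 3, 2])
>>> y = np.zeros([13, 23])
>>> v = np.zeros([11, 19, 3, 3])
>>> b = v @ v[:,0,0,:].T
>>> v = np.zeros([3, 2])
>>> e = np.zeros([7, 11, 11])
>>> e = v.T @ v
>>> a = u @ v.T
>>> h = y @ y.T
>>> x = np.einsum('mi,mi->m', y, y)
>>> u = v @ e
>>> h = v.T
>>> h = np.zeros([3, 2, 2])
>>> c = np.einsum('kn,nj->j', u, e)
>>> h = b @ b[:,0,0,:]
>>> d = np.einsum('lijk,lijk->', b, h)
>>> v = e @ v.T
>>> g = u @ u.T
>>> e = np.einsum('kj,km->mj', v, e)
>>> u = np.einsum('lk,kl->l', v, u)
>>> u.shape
(2,)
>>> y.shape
(13, 23)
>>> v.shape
(2, 3)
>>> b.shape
(11, 19, 3, 11)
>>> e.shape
(2, 3)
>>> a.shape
(13, 11, 3, 3)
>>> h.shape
(11, 19, 3, 11)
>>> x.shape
(13,)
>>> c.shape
(2,)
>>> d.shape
()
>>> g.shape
(3, 3)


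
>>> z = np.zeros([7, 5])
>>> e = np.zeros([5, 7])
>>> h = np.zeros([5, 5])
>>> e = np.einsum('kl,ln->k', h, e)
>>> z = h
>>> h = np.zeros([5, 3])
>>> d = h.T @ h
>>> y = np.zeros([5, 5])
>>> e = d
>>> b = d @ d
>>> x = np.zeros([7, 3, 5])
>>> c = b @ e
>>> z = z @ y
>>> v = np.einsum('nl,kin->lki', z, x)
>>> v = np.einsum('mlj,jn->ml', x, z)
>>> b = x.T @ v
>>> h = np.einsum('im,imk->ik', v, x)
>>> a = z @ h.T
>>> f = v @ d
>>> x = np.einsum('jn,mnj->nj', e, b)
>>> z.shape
(5, 5)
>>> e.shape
(3, 3)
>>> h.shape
(7, 5)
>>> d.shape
(3, 3)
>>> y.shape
(5, 5)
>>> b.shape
(5, 3, 3)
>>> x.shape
(3, 3)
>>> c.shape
(3, 3)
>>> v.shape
(7, 3)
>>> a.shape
(5, 7)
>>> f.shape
(7, 3)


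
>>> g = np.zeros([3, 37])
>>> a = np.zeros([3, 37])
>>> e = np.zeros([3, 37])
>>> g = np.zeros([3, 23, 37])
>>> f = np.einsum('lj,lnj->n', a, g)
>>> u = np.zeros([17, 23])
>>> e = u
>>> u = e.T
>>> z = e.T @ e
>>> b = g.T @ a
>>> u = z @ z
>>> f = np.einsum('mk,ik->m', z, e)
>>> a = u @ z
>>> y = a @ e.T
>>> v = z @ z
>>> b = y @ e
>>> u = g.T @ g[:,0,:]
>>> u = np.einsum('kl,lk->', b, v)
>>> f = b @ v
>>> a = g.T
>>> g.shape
(3, 23, 37)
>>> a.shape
(37, 23, 3)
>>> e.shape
(17, 23)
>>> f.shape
(23, 23)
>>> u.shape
()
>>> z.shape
(23, 23)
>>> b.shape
(23, 23)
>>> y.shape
(23, 17)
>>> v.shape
(23, 23)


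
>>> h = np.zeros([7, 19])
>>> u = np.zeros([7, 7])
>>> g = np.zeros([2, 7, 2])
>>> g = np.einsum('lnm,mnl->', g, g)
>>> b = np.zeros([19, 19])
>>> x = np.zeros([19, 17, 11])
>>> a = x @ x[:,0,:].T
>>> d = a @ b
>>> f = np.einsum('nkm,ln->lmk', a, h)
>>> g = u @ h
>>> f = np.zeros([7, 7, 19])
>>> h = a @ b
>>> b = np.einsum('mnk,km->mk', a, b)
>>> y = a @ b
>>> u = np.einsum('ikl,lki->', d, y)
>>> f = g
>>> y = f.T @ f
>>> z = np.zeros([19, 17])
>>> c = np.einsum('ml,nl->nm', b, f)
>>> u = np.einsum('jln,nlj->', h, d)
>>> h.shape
(19, 17, 19)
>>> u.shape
()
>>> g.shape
(7, 19)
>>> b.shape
(19, 19)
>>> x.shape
(19, 17, 11)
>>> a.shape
(19, 17, 19)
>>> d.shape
(19, 17, 19)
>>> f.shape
(7, 19)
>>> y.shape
(19, 19)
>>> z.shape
(19, 17)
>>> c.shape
(7, 19)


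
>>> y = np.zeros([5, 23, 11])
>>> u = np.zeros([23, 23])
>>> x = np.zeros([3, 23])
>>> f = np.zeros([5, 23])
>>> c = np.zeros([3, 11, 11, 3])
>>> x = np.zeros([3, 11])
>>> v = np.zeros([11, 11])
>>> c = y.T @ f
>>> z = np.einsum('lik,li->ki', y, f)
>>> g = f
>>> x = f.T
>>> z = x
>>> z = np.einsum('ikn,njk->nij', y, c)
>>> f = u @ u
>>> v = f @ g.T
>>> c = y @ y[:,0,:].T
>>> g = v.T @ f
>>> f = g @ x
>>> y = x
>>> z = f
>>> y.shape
(23, 5)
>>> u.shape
(23, 23)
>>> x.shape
(23, 5)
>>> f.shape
(5, 5)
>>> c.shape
(5, 23, 5)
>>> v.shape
(23, 5)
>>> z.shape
(5, 5)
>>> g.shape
(5, 23)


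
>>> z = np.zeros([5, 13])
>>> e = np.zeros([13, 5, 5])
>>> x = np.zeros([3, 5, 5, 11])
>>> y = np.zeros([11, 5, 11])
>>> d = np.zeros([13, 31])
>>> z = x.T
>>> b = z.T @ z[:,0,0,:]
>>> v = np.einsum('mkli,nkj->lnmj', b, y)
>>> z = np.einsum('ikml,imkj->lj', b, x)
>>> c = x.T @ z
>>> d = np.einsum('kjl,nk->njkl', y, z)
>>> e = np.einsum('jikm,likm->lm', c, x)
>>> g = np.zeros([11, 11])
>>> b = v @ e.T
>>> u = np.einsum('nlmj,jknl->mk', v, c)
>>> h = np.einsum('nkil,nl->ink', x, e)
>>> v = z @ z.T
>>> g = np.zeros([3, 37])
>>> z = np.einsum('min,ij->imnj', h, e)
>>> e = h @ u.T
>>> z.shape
(3, 5, 5, 11)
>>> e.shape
(5, 3, 3)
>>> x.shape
(3, 5, 5, 11)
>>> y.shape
(11, 5, 11)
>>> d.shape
(3, 5, 11, 11)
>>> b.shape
(5, 11, 3, 3)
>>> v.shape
(3, 3)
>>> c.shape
(11, 5, 5, 11)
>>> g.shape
(3, 37)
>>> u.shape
(3, 5)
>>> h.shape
(5, 3, 5)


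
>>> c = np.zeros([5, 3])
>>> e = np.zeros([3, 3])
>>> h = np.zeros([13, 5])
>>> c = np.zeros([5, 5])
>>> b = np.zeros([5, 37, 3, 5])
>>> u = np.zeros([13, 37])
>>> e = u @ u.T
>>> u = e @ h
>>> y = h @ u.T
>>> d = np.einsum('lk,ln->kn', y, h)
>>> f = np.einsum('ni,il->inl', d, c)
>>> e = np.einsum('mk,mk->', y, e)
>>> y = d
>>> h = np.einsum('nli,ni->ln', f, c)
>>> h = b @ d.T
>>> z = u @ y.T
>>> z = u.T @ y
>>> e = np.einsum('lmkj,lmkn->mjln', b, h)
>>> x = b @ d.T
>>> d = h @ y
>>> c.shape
(5, 5)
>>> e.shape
(37, 5, 5, 13)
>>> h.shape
(5, 37, 3, 13)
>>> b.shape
(5, 37, 3, 5)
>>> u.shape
(13, 5)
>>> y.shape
(13, 5)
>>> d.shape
(5, 37, 3, 5)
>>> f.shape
(5, 13, 5)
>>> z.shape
(5, 5)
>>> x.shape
(5, 37, 3, 13)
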